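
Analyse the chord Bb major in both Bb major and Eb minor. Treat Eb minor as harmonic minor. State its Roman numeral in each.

The scale of Bb major is Bb C D Eb F G A; Bb is degree 1, and the triad built there (Bb-D-F) is major, so it is I.
The scale of Eb minor (harmonic minor) is Eb F Gb Ab Bb Cb D; Bb is degree 5, and the triad built there (Bb-D-F) is major, so it is V.

I in Bb major; V in Eb minor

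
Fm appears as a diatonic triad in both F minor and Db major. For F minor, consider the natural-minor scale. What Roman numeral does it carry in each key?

i in F minor; iii in Db major

The scale of F minor (natural minor) is F G Ab Bb C Db Eb; F is degree 1, and the triad built there (F-Ab-C) is minor, so it is i.
The scale of Db major is Db Eb F Gb Ab Bb C; F is degree 3, and the triad built there (F-Ab-C) is minor, so it is iii.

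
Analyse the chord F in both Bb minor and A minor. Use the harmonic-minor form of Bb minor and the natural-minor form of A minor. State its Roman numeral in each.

The scale of Bb minor (harmonic minor) is Bb C Db Eb F Gb A; F is degree 5, and the triad built there (F-A-C) is major, so it is V.
The scale of A minor (natural minor) is A B C D E F G; F is degree 6, and the triad built there (F-A-C) is major, so it is VI.

V in Bb minor; VI in A minor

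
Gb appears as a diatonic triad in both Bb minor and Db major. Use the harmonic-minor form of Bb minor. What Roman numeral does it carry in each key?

The scale of Bb minor (harmonic minor) is Bb C Db Eb F Gb A; Gb is degree 6, and the triad built there (Gb-Bb-Db) is major, so it is VI.
The scale of Db major is Db Eb F Gb Ab Bb C; Gb is degree 4, and the triad built there (Gb-Bb-Db) is major, so it is IV.

VI in Bb minor; IV in Db major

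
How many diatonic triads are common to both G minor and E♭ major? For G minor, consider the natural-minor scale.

Diatonic triads of G minor (natural minor): Gm (i), Adim (ii°), B♭ (III), Cm (iv), Dm (v), E♭ (VI), F (VII).
Diatonic triads of E♭ major: E♭ (I), Fm (ii), Gm (iii), A♭ (IV), B♭ (V), Cm (vi), Ddim (vii°).
Matching root and quality in both lists: Gm, B♭, Cm, E♭.
That gives 4 common triads.

4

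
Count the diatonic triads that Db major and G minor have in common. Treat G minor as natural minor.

0

Diatonic triads of Db major: Db (I), Ebm (ii), Fm (iii), Gb (IV), Ab (V), Bbm (vi), Cdim (vii°).
Diatonic triads of G minor (natural minor): Gm (i), Adim (ii°), Bb (III), Cm (iv), Dm (v), Eb (VI), F (VII).
No triad has the same root and quality in both keys.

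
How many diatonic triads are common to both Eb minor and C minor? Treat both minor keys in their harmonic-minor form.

1

Diatonic triads of Eb minor (harmonic minor): Ebm (i), Fdim (ii°), Gbaug (III+), Abm (iv), Bb (V), Cb (VI), Ddim (vii°).
Diatonic triads of C minor (harmonic minor): Cm (i), Ddim (ii°), Ebaug (III+), Fm (iv), G (V), Ab (VI), Bdim (vii°).
Matching root and quality in both lists: Ddim.
That gives 1 common triad.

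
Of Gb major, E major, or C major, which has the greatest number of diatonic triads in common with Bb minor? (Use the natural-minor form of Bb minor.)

Gb major

Triads of Bb minor (natural minor): Bbm (i), Cdim (ii°), Db (III), Ebm (iv), Fm (v), Gb (VI), Ab (VII).
Gb major shares 4: Bbm, Db, Ebm, Gb.
E major shares 0: none.
C major shares 0: none.
The most common triads (4) are shared with Gb major.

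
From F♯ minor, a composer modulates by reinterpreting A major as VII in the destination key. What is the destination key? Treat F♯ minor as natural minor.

The numeral VII denotes a major triad on scale degree 7. With A on degree 7, the tonic of the new key is B.
Degree 7 carries a major triad in natural-minor keys, so the destination is B minor.
Check: the diatonic triads of B minor (natural minor) are Bm (i), C♯dim (ii°), D (III), Em (iv), F♯m (v), G (VI), A (VII) — A major is indeed VII.

B minor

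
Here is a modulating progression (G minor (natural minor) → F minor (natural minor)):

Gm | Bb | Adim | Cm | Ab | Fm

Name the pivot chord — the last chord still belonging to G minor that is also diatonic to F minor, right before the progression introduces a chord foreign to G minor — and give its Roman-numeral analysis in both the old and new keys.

Chords diatonic to G minor: Gm, Adim, Bb, Cm, Dm, Eb, F.
Reading the progression, the first chord not in that set is Ab, so the modulation leaves G minor there.
The chord immediately before Ab is Cm, which is diatonic to both keys: iv in G minor and v in F minor.

Cm — iv in G minor, v in F minor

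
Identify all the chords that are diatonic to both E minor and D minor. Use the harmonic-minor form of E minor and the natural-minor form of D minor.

Am, C

Triads in E minor (harmonic minor): Em (i), F#dim (ii°), Gaug (III+), Am (iv), B (V), C (VI), D#dim (vii°).
Triads in D minor (natural minor): Dm (i), Edim (ii°), F (III), Gm (iv), Am (v), Bb (VI), C (VII).
Shared triads with their functions: Am (iv in E minor, v in D minor); C (VI in E minor, VII in D minor).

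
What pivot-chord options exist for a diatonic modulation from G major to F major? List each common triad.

Triads in G major: G major (I), A minor (ii), B minor (iii), C major (IV), D major (V), E minor (vi), F# diminished (vii°).
Triads in F major: F major (I), G minor (ii), A minor (iii), Bb major (IV), C major (V), D minor (vi), E diminished (vii°).
Shared triads with their functions: A minor (ii in G major, iii in F major); C major (IV in G major, V in F major).

Am, C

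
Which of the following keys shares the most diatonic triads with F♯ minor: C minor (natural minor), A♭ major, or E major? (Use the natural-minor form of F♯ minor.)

Triads of F♯ minor (natural minor): F♯ minor (i), G♯ diminished (ii°), A major (III), B minor (iv), C♯ minor (v), D major (VI), E major (VII).
C minor (natural minor) shares 0: none.
A♭ major shares 0: none.
E major shares 4: F♯m, A, C♯m, E.
The most common triads (4) are shared with E major.

E major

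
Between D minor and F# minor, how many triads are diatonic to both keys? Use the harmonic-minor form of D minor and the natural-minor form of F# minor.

Diatonic triads of D minor (harmonic minor): Dm (i), Edim (ii°), Faug (III+), Gm (iv), A (V), Bb (VI), C#dim (vii°).
Diatonic triads of F# minor (natural minor): F#m (i), G#dim (ii°), A (III), Bm (iv), C#m (v), D (VI), E (VII).
Matching root and quality in both lists: A.
That gives 1 common triad.

1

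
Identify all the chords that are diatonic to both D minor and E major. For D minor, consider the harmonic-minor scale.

A

Triads in D minor (harmonic minor): D minor (i), E diminished (ii°), F augmented (III+), G minor (iv), A major (V), Bb major (VI), C# diminished (vii°).
Triads in E major: E major (I), F# minor (ii), G# minor (iii), A major (IV), B major (V), C# minor (vi), D# diminished (vii°).
Shared triads with their functions: A major (V in D minor, IV in E major).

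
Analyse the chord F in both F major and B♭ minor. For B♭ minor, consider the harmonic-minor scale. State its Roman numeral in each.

I in F major; V in B♭ minor

The scale of F major is F G A B♭ C D E; F is degree 1, and the triad built there (F-A-C) is major, so it is I.
The scale of B♭ minor (harmonic minor) is B♭ C D♭ E♭ F G♭ A; F is degree 5, and the triad built there (F-A-C) is major, so it is V.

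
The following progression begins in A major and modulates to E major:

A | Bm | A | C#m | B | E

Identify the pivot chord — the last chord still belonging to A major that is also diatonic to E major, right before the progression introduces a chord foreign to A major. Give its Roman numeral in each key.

C#m — iii in A major, vi in E major

Chords diatonic to A major: A, Bm, C#m, D, E, F#m, G#dim.
Reading the progression, the first chord not in that set is B, so the modulation leaves A major there.
The chord immediately before B is C#m, which is diatonic to both keys: iii in A major and vi in E major.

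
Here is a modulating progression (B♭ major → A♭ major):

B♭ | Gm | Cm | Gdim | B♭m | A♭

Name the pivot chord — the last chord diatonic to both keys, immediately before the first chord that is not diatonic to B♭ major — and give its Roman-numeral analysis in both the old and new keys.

Cm — ii in B♭ major, iii in A♭ major

Chords diatonic to B♭ major: B♭, Cm, Dm, E♭, F, Gm, Adim.
Reading the progression, the first chord not in that set is Gdim, so the modulation leaves B♭ major there.
The chord immediately before Gdim is Cm, which is diatonic to both keys: ii in B♭ major and iii in A♭ major.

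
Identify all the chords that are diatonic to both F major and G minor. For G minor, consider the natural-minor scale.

F, Gm, Bb, Dm

Triads in F major: F major (I), G minor (ii), A minor (iii), Bb major (IV), C major (V), D minor (vi), E diminished (vii°).
Triads in G minor (natural minor): G minor (i), A diminished (ii°), Bb major (III), C minor (iv), D minor (v), Eb major (VI), F major (VII).
Shared triads with their functions: F major (I in F major, VII in G minor); G minor (ii in F major, i in G minor); Bb major (IV in F major, III in G minor); D minor (vi in F major, v in G minor).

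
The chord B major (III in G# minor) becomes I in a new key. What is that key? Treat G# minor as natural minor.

B major

The numeral I denotes a major triad on scale degree 1. With B on degree 1, the tonic of the new key is B.
Degree 1 carries a major triad in major keys, so the destination is B major.
Check: the diatonic triads of B major are B (I), C#m (ii), D#m (iii), E (IV), F# (V), G#m (vi), A#dim (vii°) — B major is indeed I.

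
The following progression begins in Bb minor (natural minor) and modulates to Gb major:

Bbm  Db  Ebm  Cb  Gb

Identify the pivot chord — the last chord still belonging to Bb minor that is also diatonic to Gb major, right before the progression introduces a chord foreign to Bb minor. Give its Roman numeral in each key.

Chords diatonic to Bb minor: Bbm, Cdim, Db, Ebm, Fm, Gb, Ab.
Reading the progression, the first chord not in that set is Cb, so the modulation leaves Bb minor there.
The chord immediately before Cb is Ebm, which is diatonic to both keys: iv in Bb minor and vi in Gb major.

Ebm — iv in Bb minor, vi in Gb major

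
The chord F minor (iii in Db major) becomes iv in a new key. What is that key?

C minor

The numeral iv denotes a minor triad on scale degree 4. With F on degree 4, the tonic of the new key is C.
Degree 4 carries a minor triad in minor keys, so the destination is C minor.
Check: the diatonic triads of C minor (natural minor) are Cm (i), Ddim (ii°), Eb (III), Fm (iv), Gm (v), Ab (VI), Bb (VII) — F minor is indeed iv.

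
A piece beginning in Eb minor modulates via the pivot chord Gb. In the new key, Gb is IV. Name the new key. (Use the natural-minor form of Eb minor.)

Db major

The numeral IV denotes a major triad on scale degree 4. With Gb on degree 4, the tonic of the new key is Db.
Degree 4 carries a major triad in major keys, so the destination is Db major.
Check: the diatonic triads of Db major are Db (I), Ebm (ii), Fm (iii), Gb (IV), Ab (V), Bbm (vi), Cdim (vii°) — Gb is indeed IV.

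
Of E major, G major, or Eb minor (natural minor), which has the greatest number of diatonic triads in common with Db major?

Triads of Db major: Db major (I), Eb minor (ii), F minor (iii), Gb major (IV), Ab major (V), Bb minor (vi), C diminished (vii°).
E major shares 0: none.
G major shares 0: none.
Eb minor (natural minor) shares 4: Db, Ebm, Gb, Bbm.
The most common triads (4) are shared with Eb minor.

Eb minor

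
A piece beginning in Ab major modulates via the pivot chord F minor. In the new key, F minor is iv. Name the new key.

C minor

The numeral iv denotes a minor triad on scale degree 4. With F on degree 4, the tonic of the new key is C.
Degree 4 carries a minor triad in minor keys, so the destination is C minor.
Check: the diatonic triads of C minor (natural minor) are Cm (i), Ddim (ii°), Eb (III), Fm (iv), Gm (v), Ab (VI), Bb (VII) — F minor is indeed iv.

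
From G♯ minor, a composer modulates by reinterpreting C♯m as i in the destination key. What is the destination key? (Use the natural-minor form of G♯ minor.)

C♯ minor

The numeral i denotes a minor triad on scale degree 1. With C♯ on degree 1, the tonic of the new key is C♯.
Degree 1 carries a minor triad in minor keys, so the destination is C♯ minor.
Check: the diatonic triads of C♯ minor (natural minor) are C♯m (i), D♯dim (ii°), E (III), F♯m (iv), G♯m (v), A (VI), B (VII) — C♯m is indeed i.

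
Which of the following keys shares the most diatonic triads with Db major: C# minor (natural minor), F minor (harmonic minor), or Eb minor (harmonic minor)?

Triads of Db major: Db (I), Ebm (ii), Fm (iii), Gb (IV), Ab (V), Bbm (vi), Cdim (vii°).
C# minor (natural minor) shares 0: none.
F minor (harmonic minor) shares 3: Db, Fm, Bbm.
Eb minor (harmonic minor) shares 1: Ebm.
The most common triads (3) are shared with F minor.

F minor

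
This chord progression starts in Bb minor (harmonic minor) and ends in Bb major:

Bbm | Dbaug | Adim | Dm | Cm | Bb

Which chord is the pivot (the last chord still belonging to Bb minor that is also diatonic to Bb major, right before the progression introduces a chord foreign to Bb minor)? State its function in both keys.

Adim — vii° in Bb minor, vii° in Bb major

Chords diatonic to Bb minor: Bbm, Cdim, Dbaug, Ebm, F, Gb, Adim.
Reading the progression, the first chord not in that set is Dm, so the modulation leaves Bb minor there.
The chord immediately before Dm is Adim, which is diatonic to both keys: vii° in Bb minor and vii° in Bb major.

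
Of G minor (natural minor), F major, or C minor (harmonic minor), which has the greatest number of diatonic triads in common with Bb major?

G minor

Triads of Bb major: Bb (I), Cm (ii), Dm (iii), Eb (IV), F (V), Gm (vi), Adim (vii°).
G minor (natural minor) shares 7: Bb, Cm, Dm, Eb, F, Gm, Adim.
F major shares 4: Bb, Dm, F, Gm.
C minor (harmonic minor) shares 1: Cm.
The most common triads (7) are shared with G minor.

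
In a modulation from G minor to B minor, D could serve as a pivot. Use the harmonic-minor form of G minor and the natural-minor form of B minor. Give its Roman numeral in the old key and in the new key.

V in G minor; III in B minor

The scale of G minor (harmonic minor) is G A Bb C D Eb F#; D is degree 5, and the triad built there (D-F#-A) is major, so it is V.
The scale of B minor (natural minor) is B C# D E F# G A; D is degree 3, and the triad built there (D-F#-A) is major, so it is III.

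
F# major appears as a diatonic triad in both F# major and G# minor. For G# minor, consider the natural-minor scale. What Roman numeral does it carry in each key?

I in F# major; VII in G# minor

The scale of F# major is F# G# A# B C# D# E#; F# is degree 1, and the triad built there (F#-A#-C#) is major, so it is I.
The scale of G# minor (natural minor) is G# A# B C# D# E F#; F# is degree 7, and the triad built there (F#-A#-C#) is major, so it is VII.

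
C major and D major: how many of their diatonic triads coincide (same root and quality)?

Diatonic triads of C major: C (I), Dm (ii), Em (iii), F (IV), G (V), Am (vi), Bdim (vii°).
Diatonic triads of D major: D (I), Em (ii), F#m (iii), G (IV), A (V), Bm (vi), C#dim (vii°).
Matching root and quality in both lists: Em, G.
That gives 2 common triads.

2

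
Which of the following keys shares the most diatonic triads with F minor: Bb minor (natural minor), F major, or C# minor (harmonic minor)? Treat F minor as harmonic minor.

Triads of F minor (harmonic minor): Fm (i), Gdim (ii°), Abaug (III+), Bbm (iv), C (V), Db (VI), Edim (vii°).
Bb minor (natural minor) shares 3: Fm, Bbm, Db.
F major shares 2: C, Edim.
C# minor (harmonic minor) shares 0: none.
The most common triads (3) are shared with Bb minor.

Bb minor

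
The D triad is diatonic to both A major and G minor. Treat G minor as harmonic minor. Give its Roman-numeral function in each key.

The scale of A major is A B C# D E F# G#; D is degree 4, and the triad built there (D-F#-A) is major, so it is IV.
The scale of G minor (harmonic minor) is G A Bb C D Eb F#; D is degree 5, and the triad built there (D-F#-A) is major, so it is V.

IV in A major; V in G minor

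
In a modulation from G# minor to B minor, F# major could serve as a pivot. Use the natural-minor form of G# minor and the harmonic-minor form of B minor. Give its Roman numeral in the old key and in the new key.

The scale of G# minor (natural minor) is G# A# B C# D# E F#; F# is degree 7, and the triad built there (F#-A#-C#) is major, so it is VII.
The scale of B minor (harmonic minor) is B C# D E F# G A#; F# is degree 5, and the triad built there (F#-A#-C#) is major, so it is V.

VII in G# minor; V in B minor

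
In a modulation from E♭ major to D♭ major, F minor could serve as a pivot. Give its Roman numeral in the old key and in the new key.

The scale of E♭ major is E♭ F G A♭ B♭ C D; F is degree 2, and the triad built there (F-A♭-C) is minor, so it is ii.
The scale of D♭ major is D♭ E♭ F G♭ A♭ B♭ C; F is degree 3, and the triad built there (F-A♭-C) is minor, so it is iii.

ii in E♭ major; iii in D♭ major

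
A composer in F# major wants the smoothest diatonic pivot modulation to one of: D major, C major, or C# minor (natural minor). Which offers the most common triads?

Triads of F# major: F# major (I), G# minor (ii), A# minor (iii), B major (IV), C# major (V), D# minor (vi), E# diminished (vii°).
D major shares 0: none.
C major shares 0: none.
C# minor (natural minor) shares 2: G#m, B.
The most common triads (2) are shared with C# minor.

C# minor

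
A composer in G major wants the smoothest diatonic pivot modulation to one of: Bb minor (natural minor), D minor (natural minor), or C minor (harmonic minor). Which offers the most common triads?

D minor

Triads of G major: G major (I), A minor (ii), B minor (iii), C major (IV), D major (V), E minor (vi), F# diminished (vii°).
Bb minor (natural minor) shares 0: none.
D minor (natural minor) shares 2: Am, C.
C minor (harmonic minor) shares 1: G.
The most common triads (2) are shared with D minor.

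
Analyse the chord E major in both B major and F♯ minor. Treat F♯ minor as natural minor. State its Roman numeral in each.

The scale of B major is B C♯ D♯ E F♯ G♯ A♯; E is degree 4, and the triad built there (E-G♯-B) is major, so it is IV.
The scale of F♯ minor (natural minor) is F♯ G♯ A B C♯ D E; E is degree 7, and the triad built there (E-G♯-B) is major, so it is VII.

IV in B major; VII in F♯ minor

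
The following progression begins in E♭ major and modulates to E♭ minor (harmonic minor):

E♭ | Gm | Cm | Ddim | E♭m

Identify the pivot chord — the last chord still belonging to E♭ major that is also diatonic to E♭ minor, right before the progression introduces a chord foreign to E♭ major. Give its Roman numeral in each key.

Chords diatonic to E♭ major: E♭, Fm, Gm, A♭, B♭, Cm, Ddim.
Reading the progression, the first chord not in that set is E♭m, so the modulation leaves E♭ major there.
The chord immediately before E♭m is Ddim, which is diatonic to both keys: vii° in E♭ major and vii° in E♭ minor.

Ddim — vii° in E♭ major, vii° in E♭ minor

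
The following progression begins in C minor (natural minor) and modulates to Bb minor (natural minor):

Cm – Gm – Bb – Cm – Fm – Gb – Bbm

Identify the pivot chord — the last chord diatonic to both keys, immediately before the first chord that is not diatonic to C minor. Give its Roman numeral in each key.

Chords diatonic to C minor: Cm, Ddim, Eb, Fm, Gm, Ab, Bb.
Reading the progression, the first chord not in that set is Gb, so the modulation leaves C minor there.
The chord immediately before Gb is Fm, which is diatonic to both keys: iv in C minor and v in Bb minor.

Fm — iv in C minor, v in Bb minor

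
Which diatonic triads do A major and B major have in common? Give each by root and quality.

Triads in A major: A major (I), B minor (ii), C# minor (iii), D major (IV), E major (V), F# minor (vi), G# diminished (vii°).
Triads in B major: B major (I), C# minor (ii), D# minor (iii), E major (IV), F# major (V), G# minor (vi), A# diminished (vii°).
Shared triads with their functions: C# minor (iii in A major, ii in B major); E major (V in A major, IV in B major).

C#m, E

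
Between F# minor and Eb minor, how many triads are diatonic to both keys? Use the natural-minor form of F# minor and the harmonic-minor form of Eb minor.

Diatonic triads of F# minor (natural minor): F#m (i), G#dim (ii°), A (III), Bm (iv), C#m (v), D (VI), E (VII).
Diatonic triads of Eb minor (harmonic minor): Ebm (i), Fdim (ii°), Gbaug (III+), Abm (iv), Bb (V), Cb (VI), Ddim (vii°).
No triad has the same root and quality in both keys.

0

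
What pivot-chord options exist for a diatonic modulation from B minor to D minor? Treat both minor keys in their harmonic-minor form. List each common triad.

Triads in B minor (harmonic minor): Bm (i), C#dim (ii°), Daug (III+), Em (iv), F# (V), G (VI), A#dim (vii°).
Triads in D minor (harmonic minor): Dm (i), Edim (ii°), Faug (III+), Gm (iv), A (V), Bb (VI), C#dim (vii°).
Shared triads with their functions: C#dim (ii° in B minor, vii° in D minor).

C#dim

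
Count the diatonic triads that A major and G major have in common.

Diatonic triads of A major: A (I), Bm (ii), C#m (iii), D (IV), E (V), F#m (vi), G#dim (vii°).
Diatonic triads of G major: G (I), Am (ii), Bm (iii), C (IV), D (V), Em (vi), F#dim (vii°).
Matching root and quality in both lists: Bm, D.
That gives 2 common triads.

2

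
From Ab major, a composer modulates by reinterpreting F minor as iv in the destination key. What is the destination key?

C minor

The numeral iv denotes a minor triad on scale degree 4. With F on degree 4, the tonic of the new key is C.
Degree 4 carries a minor triad in minor keys, so the destination is C minor.
Check: the diatonic triads of C minor (natural minor) are Cm (i), Ddim (ii°), Eb (III), Fm (iv), Gm (v), Ab (VI), Bb (VII) — F minor is indeed iv.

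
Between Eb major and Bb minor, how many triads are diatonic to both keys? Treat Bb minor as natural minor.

2

Diatonic triads of Eb major: Eb (I), Fm (ii), Gm (iii), Ab (IV), Bb (V), Cm (vi), Ddim (vii°).
Diatonic triads of Bb minor (natural minor): Bbm (i), Cdim (ii°), Db (III), Ebm (iv), Fm (v), Gb (VI), Ab (VII).
Matching root and quality in both lists: Fm, Ab.
That gives 2 common triads.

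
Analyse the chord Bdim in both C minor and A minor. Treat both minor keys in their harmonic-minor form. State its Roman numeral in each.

The scale of C minor (harmonic minor) is C D Eb F G Ab B; B is degree 7, and the triad built there (B-D-F) is diminished, so it is vii°.
The scale of A minor (harmonic minor) is A B C D E F G#; B is degree 2, and the triad built there (B-D-F) is diminished, so it is ii°.

vii° in C minor; ii° in A minor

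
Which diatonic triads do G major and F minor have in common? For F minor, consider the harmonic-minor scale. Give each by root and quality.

C

Triads in G major: G major (I), A minor (ii), B minor (iii), C major (IV), D major (V), E minor (vi), F♯ diminished (vii°).
Triads in F minor (harmonic minor): F minor (i), G diminished (ii°), A♭ augmented (III+), B♭ minor (iv), C major (V), D♭ major (VI), E diminished (vii°).
Shared triads with their functions: C major (IV in G major, V in F minor).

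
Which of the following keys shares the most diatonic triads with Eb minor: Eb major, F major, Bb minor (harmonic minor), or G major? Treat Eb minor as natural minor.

Bb minor

Triads of Eb minor (natural minor): Eb minor (i), F diminished (ii°), Gb major (III), Ab minor (iv), Bb minor (v), Cb major (VI), Db major (VII).
Eb major shares 0: none.
F major shares 0: none.
Bb minor (harmonic minor) shares 3: Ebm, Gb, Bbm.
G major shares 0: none.
The most common triads (3) are shared with Bb minor.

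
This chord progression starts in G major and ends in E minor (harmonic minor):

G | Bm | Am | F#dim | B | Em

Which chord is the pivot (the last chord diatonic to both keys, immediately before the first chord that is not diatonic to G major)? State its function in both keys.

Chords diatonic to G major: G, Am, Bm, C, D, Em, F#dim.
Reading the progression, the first chord not in that set is B, so the modulation leaves G major there.
The chord immediately before B is F#dim, which is diatonic to both keys: vii° in G major and ii° in E minor.

F#dim — vii° in G major, ii° in E minor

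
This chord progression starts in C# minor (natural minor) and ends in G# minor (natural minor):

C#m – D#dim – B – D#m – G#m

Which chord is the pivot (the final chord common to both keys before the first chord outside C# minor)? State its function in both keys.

B — VII in C# minor, III in G# minor

Chords diatonic to C# minor: C#m, D#dim, E, F#m, G#m, A, B.
Reading the progression, the first chord not in that set is D#m, so the modulation leaves C# minor there.
The chord immediately before D#m is B, which is diatonic to both keys: VII in C# minor and III in G# minor.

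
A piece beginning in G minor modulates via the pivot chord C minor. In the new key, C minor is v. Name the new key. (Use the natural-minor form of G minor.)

F minor

The numeral v denotes a minor triad on scale degree 5. With C on degree 5, the tonic of the new key is F.
Degree 5 carries a minor triad in natural-minor keys, so the destination is F minor.
Check: the diatonic triads of F minor (natural minor) are Fm (i), Gdim (ii°), Ab (III), Bbm (iv), Cm (v), Db (VI), Eb (VII) — C minor is indeed v.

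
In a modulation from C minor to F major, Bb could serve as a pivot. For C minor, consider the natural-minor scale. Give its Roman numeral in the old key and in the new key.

VII in C minor; IV in F major

The scale of C minor (natural minor) is C D Eb F G Ab Bb; Bb is degree 7, and the triad built there (Bb-D-F) is major, so it is VII.
The scale of F major is F G A Bb C D E; Bb is degree 4, and the triad built there (Bb-D-F) is major, so it is IV.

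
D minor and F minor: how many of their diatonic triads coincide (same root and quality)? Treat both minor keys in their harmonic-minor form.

Diatonic triads of D minor (harmonic minor): Dm (i), Edim (ii°), Faug (III+), Gm (iv), A (V), Bb (VI), C#dim (vii°).
Diatonic triads of F minor (harmonic minor): Fm (i), Gdim (ii°), Abaug (III+), Bbm (iv), C (V), Db (VI), Edim (vii°).
Matching root and quality in both lists: Edim.
That gives 1 common triad.

1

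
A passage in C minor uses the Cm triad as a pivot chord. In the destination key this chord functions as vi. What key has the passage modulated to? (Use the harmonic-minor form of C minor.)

Eb major

The numeral vi denotes a minor triad on scale degree 6. With C on degree 6, the tonic of the new key is Eb.
Degree 6 carries a minor triad in major keys, so the destination is Eb major.
Check: the diatonic triads of Eb major are Eb (I), Fm (ii), Gm (iii), Ab (IV), Bb (V), Cm (vi), Ddim (vii°) — Cm is indeed vi.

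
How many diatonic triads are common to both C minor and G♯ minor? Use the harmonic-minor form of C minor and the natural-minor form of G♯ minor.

Diatonic triads of C minor (harmonic minor): Cm (i), Ddim (ii°), E♭aug (III+), Fm (iv), G (V), A♭ (VI), Bdim (vii°).
Diatonic triads of G♯ minor (natural minor): G♯m (i), A♯dim (ii°), B (III), C♯m (iv), D♯m (v), E (VI), F♯ (VII).
No triad has the same root and quality in both keys.

0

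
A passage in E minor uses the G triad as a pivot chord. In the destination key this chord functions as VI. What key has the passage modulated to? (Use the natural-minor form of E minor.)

The numeral VI denotes a major triad on scale degree 6. With G on degree 6, the tonic of the new key is B.
Degree 6 carries a major triad in minor keys, so the destination is B minor.
Check: the diatonic triads of B minor (natural minor) are Bm (i), C#dim (ii°), D (III), Em (iv), F#m (v), G (VI), A (VII) — G is indeed VI.

B minor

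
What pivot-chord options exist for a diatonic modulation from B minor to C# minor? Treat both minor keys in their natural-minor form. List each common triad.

Triads in B minor (natural minor): Bm (i), C#dim (ii°), D (III), Em (iv), F#m (v), G (VI), A (VII).
Triads in C# minor (natural minor): C#m (i), D#dim (ii°), E (III), F#m (iv), G#m (v), A (VI), B (VII).
Shared triads with their functions: F#m (v in B minor, iv in C# minor); A (VII in B minor, VI in C# minor).

F#m, A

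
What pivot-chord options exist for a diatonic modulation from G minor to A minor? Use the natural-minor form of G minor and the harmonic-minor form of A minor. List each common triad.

Triads in G minor (natural minor): Gm (i), Adim (ii°), Bb (III), Cm (iv), Dm (v), Eb (VI), F (VII).
Triads in A minor (harmonic minor): Am (i), Bdim (ii°), Caug (III+), Dm (iv), E (V), F (VI), G#dim (vii°).
Shared triads with their functions: Dm (v in G minor, iv in A minor); F (VII in G minor, VI in A minor).

Dm, F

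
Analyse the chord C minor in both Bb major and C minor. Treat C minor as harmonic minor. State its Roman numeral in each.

The scale of Bb major is Bb C D Eb F G A; C is degree 2, and the triad built there (C-Eb-G) is minor, so it is ii.
The scale of C minor (harmonic minor) is C D Eb F G Ab B; C is degree 1, and the triad built there (C-Eb-G) is minor, so it is i.

ii in Bb major; i in C minor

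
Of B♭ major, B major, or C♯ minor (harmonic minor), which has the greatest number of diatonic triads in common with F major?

B♭ major

Triads of F major: F major (I), G minor (ii), A minor (iii), B♭ major (IV), C major (V), D minor (vi), E diminished (vii°).
B♭ major shares 4: F, Gm, B♭, Dm.
B major shares 0: none.
C♯ minor (harmonic minor) shares 0: none.
The most common triads (4) are shared with B♭ major.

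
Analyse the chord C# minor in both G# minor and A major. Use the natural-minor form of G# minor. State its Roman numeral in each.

iv in G# minor; iii in A major

The scale of G# minor (natural minor) is G# A# B C# D# E F#; C# is degree 4, and the triad built there (C#-E-G#) is minor, so it is iv.
The scale of A major is A B C# D E F# G#; C# is degree 3, and the triad built there (C#-E-G#) is minor, so it is iii.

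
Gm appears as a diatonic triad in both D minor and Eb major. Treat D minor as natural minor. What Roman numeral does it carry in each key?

The scale of D minor (natural minor) is D E F G A Bb C; G is degree 4, and the triad built there (G-Bb-D) is minor, so it is iv.
The scale of Eb major is Eb F G Ab Bb C D; G is degree 3, and the triad built there (G-Bb-D) is minor, so it is iii.

iv in D minor; iii in Eb major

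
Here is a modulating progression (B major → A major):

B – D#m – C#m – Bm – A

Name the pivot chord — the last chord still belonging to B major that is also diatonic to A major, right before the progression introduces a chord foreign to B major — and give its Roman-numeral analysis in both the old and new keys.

C#m — ii in B major, iii in A major

Chords diatonic to B major: B, C#m, D#m, E, F#, G#m, A#dim.
Reading the progression, the first chord not in that set is Bm, so the modulation leaves B major there.
The chord immediately before Bm is C#m, which is diatonic to both keys: ii in B major and iii in A major.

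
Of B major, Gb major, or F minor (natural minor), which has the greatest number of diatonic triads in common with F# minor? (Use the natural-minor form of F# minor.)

Triads of F# minor (natural minor): F# minor (i), G# diminished (ii°), A major (III), B minor (iv), C# minor (v), D major (VI), E major (VII).
B major shares 2: C#m, E.
Gb major shares 0: none.
F minor (natural minor) shares 0: none.
The most common triads (2) are shared with B major.

B major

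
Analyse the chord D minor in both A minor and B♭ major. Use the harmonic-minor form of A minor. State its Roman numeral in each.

iv in A minor; iii in B♭ major

The scale of A minor (harmonic minor) is A B C D E F G♯; D is degree 4, and the triad built there (D-F-A) is minor, so it is iv.
The scale of B♭ major is B♭ C D E♭ F G A; D is degree 3, and the triad built there (D-F-A) is minor, so it is iii.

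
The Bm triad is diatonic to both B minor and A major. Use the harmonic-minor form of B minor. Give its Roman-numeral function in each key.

The scale of B minor (harmonic minor) is B C# D E F# G A#; B is degree 1, and the triad built there (B-D-F#) is minor, so it is i.
The scale of A major is A B C# D E F# G#; B is degree 2, and the triad built there (B-D-F#) is minor, so it is ii.

i in B minor; ii in A major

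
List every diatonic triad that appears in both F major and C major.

F, Am, C, Dm

Triads in F major: F major (I), G minor (ii), A minor (iii), Bb major (IV), C major (V), D minor (vi), E diminished (vii°).
Triads in C major: C major (I), D minor (ii), E minor (iii), F major (IV), G major (V), A minor (vi), B diminished (vii°).
Shared triads with their functions: F major (I in F major, IV in C major); A minor (iii in F major, vi in C major); C major (V in F major, I in C major); D minor (vi in F major, ii in C major).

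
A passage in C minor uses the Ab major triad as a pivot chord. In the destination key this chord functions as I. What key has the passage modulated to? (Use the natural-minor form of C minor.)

The numeral I denotes a major triad on scale degree 1. With Ab on degree 1, the tonic of the new key is Ab.
Degree 1 carries a major triad in major keys, so the destination is Ab major.
Check: the diatonic triads of Ab major are Ab (I), Bbm (ii), Cm (iii), Db (IV), Eb (V), Fm (vi), Gdim (vii°) — Ab major is indeed I.

Ab major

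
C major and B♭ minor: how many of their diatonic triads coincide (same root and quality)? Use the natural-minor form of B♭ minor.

Diatonic triads of C major: C (I), Dm (ii), Em (iii), F (IV), G (V), Am (vi), Bdim (vii°).
Diatonic triads of B♭ minor (natural minor): B♭m (i), Cdim (ii°), D♭ (III), E♭m (iv), Fm (v), G♭ (VI), A♭ (VII).
No triad has the same root and quality in both keys.

0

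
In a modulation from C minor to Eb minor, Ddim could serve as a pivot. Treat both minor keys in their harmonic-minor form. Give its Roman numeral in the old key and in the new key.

ii° in C minor; vii° in Eb minor

The scale of C minor (harmonic minor) is C D Eb F G Ab B; D is degree 2, and the triad built there (D-F-Ab) is diminished, so it is ii°.
The scale of Eb minor (harmonic minor) is Eb F Gb Ab Bb Cb D; D is degree 7, and the triad built there (D-F-Ab) is diminished, so it is vii°.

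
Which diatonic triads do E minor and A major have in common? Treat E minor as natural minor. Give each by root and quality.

Bm, D

Triads in E minor (natural minor): E minor (i), F# diminished (ii°), G major (III), A minor (iv), B minor (v), C major (VI), D major (VII).
Triads in A major: A major (I), B minor (ii), C# minor (iii), D major (IV), E major (V), F# minor (vi), G# diminished (vii°).
Shared triads with their functions: B minor (v in E minor, ii in A major); D major (VII in E minor, IV in A major).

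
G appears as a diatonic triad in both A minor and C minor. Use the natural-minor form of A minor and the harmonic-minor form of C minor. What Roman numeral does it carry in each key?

The scale of A minor (natural minor) is A B C D E F G; G is degree 7, and the triad built there (G-B-D) is major, so it is VII.
The scale of C minor (harmonic minor) is C D Eb F G Ab B; G is degree 5, and the triad built there (G-B-D) is major, so it is V.

VII in A minor; V in C minor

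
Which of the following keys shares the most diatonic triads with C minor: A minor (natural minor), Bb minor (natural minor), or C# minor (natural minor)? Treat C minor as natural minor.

Bb minor

Triads of C minor (natural minor): C minor (i), D diminished (ii°), Eb major (III), F minor (iv), G minor (v), Ab major (VI), Bb major (VII).
A minor (natural minor) shares 0: none.
Bb minor (natural minor) shares 2: Fm, Ab.
C# minor (natural minor) shares 0: none.
The most common triads (2) are shared with Bb minor.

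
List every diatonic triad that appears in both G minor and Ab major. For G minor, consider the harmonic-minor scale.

Cm, Eb

Triads in G minor (harmonic minor): Gm (i), Adim (ii°), Bbaug (III+), Cm (iv), D (V), Eb (VI), F#dim (vii°).
Triads in Ab major: Ab (I), Bbm (ii), Cm (iii), Db (IV), Eb (V), Fm (vi), Gdim (vii°).
Shared triads with their functions: Cm (iv in G minor, iii in Ab major); Eb (VI in G minor, V in Ab major).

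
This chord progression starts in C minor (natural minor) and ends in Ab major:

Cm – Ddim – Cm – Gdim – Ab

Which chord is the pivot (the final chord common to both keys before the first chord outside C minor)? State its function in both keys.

Cm — i in C minor, iii in Ab major

Chords diatonic to C minor: Cm, Ddim, Eb, Fm, Gm, Ab, Bb.
Reading the progression, the first chord not in that set is Gdim, so the modulation leaves C minor there.
The chord immediately before Gdim is Cm, which is diatonic to both keys: i in C minor and iii in Ab major.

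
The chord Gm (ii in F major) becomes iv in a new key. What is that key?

D minor

The numeral iv denotes a minor triad on scale degree 4. With G on degree 4, the tonic of the new key is D.
Degree 4 carries a minor triad in minor keys, so the destination is D minor.
Check: the diatonic triads of D minor (natural minor) are Dm (i), Edim (ii°), F (III), Gm (iv), Am (v), Bb (VI), C (VII) — Gm is indeed iv.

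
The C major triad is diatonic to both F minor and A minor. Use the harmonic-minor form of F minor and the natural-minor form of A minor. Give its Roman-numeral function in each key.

V in F minor; III in A minor

The scale of F minor (harmonic minor) is F G Ab Bb C Db E; C is degree 5, and the triad built there (C-E-G) is major, so it is V.
The scale of A minor (natural minor) is A B C D E F G; C is degree 3, and the triad built there (C-E-G) is major, so it is III.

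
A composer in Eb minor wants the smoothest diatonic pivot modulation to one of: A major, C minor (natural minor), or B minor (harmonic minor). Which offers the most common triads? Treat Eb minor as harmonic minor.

Triads of Eb minor (harmonic minor): Ebm (i), Fdim (ii°), Gbaug (III+), Abm (iv), Bb (V), Cb (VI), Ddim (vii°).
A major shares 0: none.
C minor (natural minor) shares 2: Bb, Ddim.
B minor (harmonic minor) shares 0: none.
The most common triads (2) are shared with C minor.

C minor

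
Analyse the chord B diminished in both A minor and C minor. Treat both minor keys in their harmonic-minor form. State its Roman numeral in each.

ii° in A minor; vii° in C minor

The scale of A minor (harmonic minor) is A B C D E F G♯; B is degree 2, and the triad built there (B-D-F) is diminished, so it is ii°.
The scale of C minor (harmonic minor) is C D E♭ F G A♭ B; B is degree 7, and the triad built there (B-D-F) is diminished, so it is vii°.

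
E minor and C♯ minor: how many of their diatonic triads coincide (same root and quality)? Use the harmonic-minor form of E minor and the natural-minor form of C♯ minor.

2

Diatonic triads of E minor (harmonic minor): Em (i), F♯dim (ii°), Gaug (III+), Am (iv), B (V), C (VI), D♯dim (vii°).
Diatonic triads of C♯ minor (natural minor): C♯m (i), D♯dim (ii°), E (III), F♯m (iv), G♯m (v), A (VI), B (VII).
Matching root and quality in both lists: B, D♯dim.
That gives 2 common triads.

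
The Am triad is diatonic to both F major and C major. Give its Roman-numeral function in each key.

iii in F major; vi in C major

The scale of F major is F G A Bb C D E; A is degree 3, and the triad built there (A-C-E) is minor, so it is iii.
The scale of C major is C D E F G A B; A is degree 6, and the triad built there (A-C-E) is minor, so it is vi.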